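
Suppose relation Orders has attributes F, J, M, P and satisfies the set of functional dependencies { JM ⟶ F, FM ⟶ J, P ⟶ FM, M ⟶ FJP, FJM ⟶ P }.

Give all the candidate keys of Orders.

(M); (P)

{M}⁺: M→FJP adds F, J, P → {F, J, M, P}.
{P}⁺: P→FM adds F, M; M→FJP adds J → {F, J, M, P}.
Any other superkey contains one of these as a subset, so there are no further candidate keys.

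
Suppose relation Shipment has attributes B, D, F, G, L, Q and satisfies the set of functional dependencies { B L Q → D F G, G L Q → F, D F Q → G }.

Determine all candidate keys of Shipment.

BLQ

Attributes B, L, Q never appear on any right-hand side, so every candidate key must contain {B, L, Q}.
{B, L, Q}⁺ = {B, D, F, G, L, Q}, which is all of the schema, so {B, L, Q} is the only candidate key.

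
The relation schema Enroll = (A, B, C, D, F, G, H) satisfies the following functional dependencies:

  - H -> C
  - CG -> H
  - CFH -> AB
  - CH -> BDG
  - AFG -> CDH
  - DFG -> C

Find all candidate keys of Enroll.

{F, H}⁺: H→C adds C; CFH→AB adds A, B; CH→BDG adds D, G → {A, B, C, D, F, G, H}.
{A, F, G}⁺: AFG→CDH adds C, D, H; CFH→AB adds B → {A, B, C, D, F, G, H}.
{C, F, G}⁺: CG→H adds H; CFH→AB adds A, B; CH→BDG adds D → {A, B, C, D, F, G, H}.
{D, F, G}⁺: DFG→C adds C; CG→H adds H; CFH→AB adds A, B → {A, B, C, D, F, G, H}.
Any other superkey contains one of these as a subset, so there are no further candidate keys.

FH; AFG; CFG; DFG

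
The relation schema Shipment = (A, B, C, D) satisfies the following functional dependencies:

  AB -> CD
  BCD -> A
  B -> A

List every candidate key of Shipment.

{B}

{B}⁺: B→A adds A; AB→CD adds C, D → {A, B, C, D}.
No other minimal superkey exists.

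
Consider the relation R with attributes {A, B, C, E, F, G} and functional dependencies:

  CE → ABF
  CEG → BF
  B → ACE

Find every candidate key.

Attribute G never appears on the right-hand side of any dependency, so G must belong to every candidate key.
{G}⁺ = {G}, which is not all of the schema, so we must add further attributes.
{B, G}⁺: B→ACE adds A, C, E; CE→ABF adds F → {A, B, C, E, F, G}. Minimal: {G}⁺ = {G}; {B}⁺ = {A, B, C, E, F} — none reach the full schema.
{C, E, G}⁺: CE→ABF adds A, B, F → {A, B, C, E, F, G}. Minimal: {E, G}⁺ = {E, G}; {C, G}⁺ = {C, G}; {C, E}⁺ = {A, B, C, E, F} — none reach the full schema.

(B, G), (C, E, G)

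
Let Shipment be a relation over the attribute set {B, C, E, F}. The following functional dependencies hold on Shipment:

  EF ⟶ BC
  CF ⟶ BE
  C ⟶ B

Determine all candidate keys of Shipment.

Attribute F never appears on the right-hand side of any dependency, so F must belong to every candidate key.
{F}⁺ = {F}, which is not all of the schema, so we must add further attributes.
{C, F}⁺: CF→BE adds B, E → {B, C, E, F}. Minimal: {F}⁺ = {F}; {C}⁺ = {B, C} — none reach the full schema.
{E, F}⁺: EF→BC adds B, C → {B, C, E, F}. Minimal: {F}⁺ = {F}; {E}⁺ = {E} — none reach the full schema.

{C, F}; {E, F}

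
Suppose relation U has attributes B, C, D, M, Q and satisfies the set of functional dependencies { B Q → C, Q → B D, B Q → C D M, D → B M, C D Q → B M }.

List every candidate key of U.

Attribute Q never appears on the right-hand side of any dependency, so Q must belong to every candidate key.
{Q}⁺ = {B, C, D, M, Q}, which is all of the schema, so {Q} is the only candidate key.

{Q}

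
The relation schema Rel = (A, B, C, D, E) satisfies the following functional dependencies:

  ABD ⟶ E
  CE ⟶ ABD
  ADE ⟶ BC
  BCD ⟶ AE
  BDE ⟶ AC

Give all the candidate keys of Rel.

{C, E}, {A, B, D}, {A, D, E}, {B, C, D}, {B, D, E}

{C, E}⁺: CE→ABD adds A, B, D → {A, B, C, D, E}.
{A, B, D}⁺: ABD→E adds E; ADE→BC adds C → {A, B, C, D, E}.
{A, D, E}⁺: ADE→BC adds B, C → {A, B, C, D, E}.
{B, C, D}⁺: BCD→AE adds A, E → {A, B, C, D, E}.
{B, D, E}⁺: BDE→AC adds A, C → {A, B, C, D, E}.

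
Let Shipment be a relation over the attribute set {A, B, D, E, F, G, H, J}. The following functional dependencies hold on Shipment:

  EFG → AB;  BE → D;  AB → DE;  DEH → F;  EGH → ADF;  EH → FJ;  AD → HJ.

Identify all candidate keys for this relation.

(A, B, G), (E, F, G), (E, G, H), (A, D, E, G)

Attribute G never appears on the right-hand side of any dependency, so G must belong to every candidate key.
{G}⁺ = {G}, which is not all of the schema, so we must add further attributes.
{A, B, G}⁺: AB→DE adds D, E; AD→HJ adds H, J; DEH→F adds F → {A, B, D, E, F, G, H, J}.
{E, F, G}⁺: EFG→AB adds A, B; BE→D adds D; AD→HJ adds H, J → {A, B, D, E, F, G, H, J}.
{E, G, H}⁺: EGH→ADF adds A, D, F; EH→FJ adds J; EFG→AB adds B → {A, B, D, E, F, G, H, J}.
{A, D, E, G}⁺: AD→HJ adds H, J; DEH→F adds F; EFG→AB adds B → {A, B, D, E, F, G, H, J}.
Any other superkey contains one of these as a subset, so there are no further candidate keys.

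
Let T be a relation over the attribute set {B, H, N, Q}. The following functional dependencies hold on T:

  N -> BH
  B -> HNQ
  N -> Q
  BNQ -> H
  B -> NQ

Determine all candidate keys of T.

{B}⁺: B→HNQ adds H, N, Q → {B, H, N, Q}.
{N}⁺: N→BH adds B, H; B→HNQ adds Q → {B, H, N, Q}.

{B}, {N}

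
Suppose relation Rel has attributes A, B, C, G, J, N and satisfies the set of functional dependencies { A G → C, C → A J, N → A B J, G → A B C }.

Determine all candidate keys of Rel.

Attributes G, N never appear on any right-hand side, so every candidate key must contain {G, N}.
{G, N}⁺ = {A, B, C, G, J, N}, which is all of the schema, so {G, N} is the only candidate key.

GN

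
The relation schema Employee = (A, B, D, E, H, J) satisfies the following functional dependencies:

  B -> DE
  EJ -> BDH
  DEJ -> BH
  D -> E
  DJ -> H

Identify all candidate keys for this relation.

(A, B, J); (A, D, J); (A, E, J)

Attributes A, J never appear on any right-hand side, so every candidate key must contain {A, J}.
{A, J}⁺ = {A, J}, which is not all of the schema, so we must add further attributes.
{A, B, J}⁺: B→DE adds D, E; EJ→BDH adds H → {A, B, D, E, H, J}. Minimal: {B, J}⁺ = {B, D, E, H, J}; {A, J}⁺ = {A, J}; {A, B}⁺ = {A, B, D, E} — none reach the full schema.
{A, D, J}⁺: D→E adds E; DJ→H adds H; EJ→BDH adds B → {A, B, D, E, H, J}. Minimal: {D, J}⁺ = {B, D, E, H, J}; {A, J}⁺ = {A, J}; {A, D}⁺ = {A, D, E} — none reach the full schema.
{A, E, J}⁺: EJ→BDH adds B, D, H → {A, B, D, E, H, J}. Minimal: {E, J}⁺ = {B, D, E, H, J}; {A, J}⁺ = {A, J}; {A, E}⁺ = {A, E} — none reach the full schema.
Any other superkey contains one of these as a subset, so there are no further candidate keys.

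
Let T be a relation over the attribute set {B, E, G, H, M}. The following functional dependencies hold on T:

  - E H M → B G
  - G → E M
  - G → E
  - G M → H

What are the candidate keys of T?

{G}⁺: G→EM adds E, M; GM→H adds H; EHM→BG adds B → {B, E, G, H, M}.
{E, H, M}⁺: EHM→BG adds B, G → {B, E, G, H, M}. Minimal: {H, M}⁺ = {H, M}; {E, M}⁺ = {E, M}; {E, H}⁺ = {E, H} — none reach the full schema.
Any other superkey contains one of these as a subset, so there are no further candidate keys.

{G}; {E, H, M}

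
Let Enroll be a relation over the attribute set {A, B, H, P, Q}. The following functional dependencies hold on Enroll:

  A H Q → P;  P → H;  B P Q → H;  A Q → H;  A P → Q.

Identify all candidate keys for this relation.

Attributes A, B never appear on any right-hand side, so every candidate key must contain {A, B}.
{A, B}⁺ = {A, B}, which is not all of the schema, so we must add further attributes.
{A, B, P}⁺: P→H adds H; AP→Q adds Q → {A, B, H, P, Q}. Minimal: {B, P}⁺ = {B, H, P}; {A, P}⁺ = {A, H, P, Q}; {A, B}⁺ = {A, B} — none reach the full schema.
{A, B, Q}⁺: AQ→H adds H; AHQ→P adds P → {A, B, H, P, Q}. Minimal: {B, Q}⁺ = {B, Q}; {A, Q}⁺ = {A, H, P, Q}; {A, B}⁺ = {A, B} — none reach the full schema.

{A, B, P}; {A, B, Q}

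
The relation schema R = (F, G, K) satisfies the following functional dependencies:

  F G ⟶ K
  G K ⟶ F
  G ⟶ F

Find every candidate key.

Attribute G never appears on the right-hand side of any dependency, so G must belong to every candidate key.
{G}⁺ = {F, G, K}, which is all of the schema, so {G} is the only candidate key.

{G}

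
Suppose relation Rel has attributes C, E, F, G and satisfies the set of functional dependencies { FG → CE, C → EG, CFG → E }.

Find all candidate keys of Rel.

Attribute F never appears on the right-hand side of any dependency, so F must belong to every candidate key.
{F}⁺ = {F}, which is not all of the schema, so we must add further attributes.
{C, F}⁺: C→EG adds E, G → {C, E, F, G}. Minimal: {F}⁺ = {F}; {C}⁺ = {C, E, G} — none reach the full schema.
{F, G}⁺: FG→CE adds C, E → {C, E, F, G}. Minimal: {G}⁺ = {G}; {F}⁺ = {F} — none reach the full schema.
Any other superkey contains one of these as a subset, so there are no further candidate keys.

(C, F); (F, G)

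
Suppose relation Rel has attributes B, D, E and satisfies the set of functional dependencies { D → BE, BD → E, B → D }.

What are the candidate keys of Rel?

{B}, {D}

{B}⁺: B→D adds D; D→BE adds E → {B, D, E}.
{D}⁺: D→BE adds B, E → {B, D, E}.
Any other superkey contains one of these as a subset, so there are no further candidate keys.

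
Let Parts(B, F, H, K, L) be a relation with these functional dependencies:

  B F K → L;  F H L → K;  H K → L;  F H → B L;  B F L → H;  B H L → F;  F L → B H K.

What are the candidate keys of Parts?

{F, H}⁺: FH→BL adds B, L; FL→BHK adds K → {B, F, H, K, L}.
{F, L}⁺: FL→BHK adds B, H, K → {B, F, H, K, L}.
{B, F, K}⁺: BFK→L adds L; BFL→H adds H → {B, F, H, K, L}.
{B, H, K}⁺: HK→L adds L; BHL→F adds F → {B, F, H, K, L}.
{B, H, L}⁺: BHL→F adds F; FL→BHK adds K → {B, F, H, K, L}.
Any other superkey contains one of these as a subset, so there are no further candidate keys.

{F, H}, {F, L}, {B, F, K}, {B, H, K}, {B, H, L}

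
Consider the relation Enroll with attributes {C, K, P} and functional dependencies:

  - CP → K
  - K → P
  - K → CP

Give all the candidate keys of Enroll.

{K}, {C, P}

{K}⁺: K→P adds P; K→CP adds C → {C, K, P}.
{C, P}⁺: CP→K adds K → {C, K, P}. Minimal: {P}⁺ = {P}; {C}⁺ = {C} — none reach the full schema.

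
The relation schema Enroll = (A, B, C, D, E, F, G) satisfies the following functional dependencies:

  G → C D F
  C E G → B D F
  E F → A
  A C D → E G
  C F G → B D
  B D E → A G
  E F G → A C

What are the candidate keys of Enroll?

{A, G}⁺: G→CDF adds C, D, F; ACD→EG adds E; CFG→BD adds B → {A, B, C, D, E, F, G}. Minimal: {G}⁺ = {B, C, D, F, G}; {A}⁺ = {A} — none reach the full schema.
{E, G}⁺: G→CDF adds C, D, F; CEG→BDF adds B; EF→A adds A → {A, B, C, D, E, F, G}. Minimal: {G}⁺ = {B, C, D, F, G}; {E}⁺ = {E} — none reach the full schema.
{A, C, D}⁺: ACD→EG adds E, G; G→CDF adds F; CEG→BDF adds B → {A, B, C, D, E, F, G}. Minimal: {C, D}⁺ = {C, D}; {A, D}⁺ = {A, D}; {A, C}⁺ = {A, C} — none reach the full schema.
{B, D, E}⁺: BDE→AG adds A, G; G→CDF adds C, F → {A, B, C, D, E, F, G}. Minimal: {D, E}⁺ = {D, E}; {B, E}⁺ = {B, E}; {B, D}⁺ = {B, D} — none reach the full schema.
{C, D, E, F}⁺: EF→A adds A; ACD→EG adds G; CFG→BD adds B → {A, B, C, D, E, F, G}. Minimal: {D, E, F}⁺ = {A, D, E, F}; {C, E, F}⁺ = {A, C, E, F}; {C, D, F}⁺ = {C, D, F}; … — none reach the full schema.

{A, G}; {E, G}; {A, C, D}; {B, D, E}; {C, D, E, F}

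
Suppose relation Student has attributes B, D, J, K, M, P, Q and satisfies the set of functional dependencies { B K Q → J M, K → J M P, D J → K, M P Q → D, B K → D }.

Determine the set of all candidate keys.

BKQ, BDJQ, BJMPQ

Attributes B, Q never appear on any right-hand side, so every candidate key must contain {B, Q}.
{B, Q}⁺ = {B, Q}, which is not all of the schema, so we must add further attributes.
{B, K, Q}⁺: BKQ→JM adds J, M; K→JMP adds P; MPQ→D adds D → {B, D, J, K, M, P, Q}. Minimal: {K, Q}⁺ = {D, J, K, M, P, Q}; {B, Q}⁺ = {B, Q}; {B, K}⁺ = {B, D, J, K, M, P} — none reach the full schema.
{B, D, J, Q}⁺: DJ→K adds K; BKQ→JM adds M; K→JMP adds P → {B, D, J, K, M, P, Q}. Minimal: {D, J, Q}⁺ = {D, J, K, M, P, Q}; {B, J, Q}⁺ = {B, J, Q}; {B, D, Q}⁺ = {B, D, Q}; … — none reach the full schema.
{B, J, M, P, Q}⁺: MPQ→D adds D; DJ→K adds K → {B, D, J, K, M, P, Q}. Minimal: {J, M, P, Q}⁺ = {D, J, K, M, P, Q}; {B, M, P, Q}⁺ = {B, D, M, P, Q}; {B, J, P, Q}⁺ = {B, J, P, Q}; … — none reach the full schema.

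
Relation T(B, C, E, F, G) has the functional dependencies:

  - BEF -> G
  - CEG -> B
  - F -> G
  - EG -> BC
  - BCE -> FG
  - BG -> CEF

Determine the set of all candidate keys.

{B, F}, {B, G}, {E, F}, {E, G}, {B, C, E}

{B, F}⁺: F→G adds G; BG→CEF adds C, E → {B, C, E, F, G}. Minimal: {F}⁺ = {F, G}; {B}⁺ = {B} — none reach the full schema.
{B, G}⁺: BG→CEF adds C, E, F → {B, C, E, F, G}. Minimal: {G}⁺ = {G}; {B}⁺ = {B} — none reach the full schema.
{E, F}⁺: F→G adds G; EG→BC adds B, C → {B, C, E, F, G}. Minimal: {F}⁺ = {F, G}; {E}⁺ = {E} — none reach the full schema.
{E, G}⁺: EG→BC adds B, C; BCE→FG adds F → {B, C, E, F, G}. Minimal: {G}⁺ = {G}; {E}⁺ = {E} — none reach the full schema.
{B, C, E}⁺: BCE→FG adds F, G → {B, C, E, F, G}. Minimal: {C, E}⁺ = {C, E}; {B, E}⁺ = {B, E}; {B, C}⁺ = {B, C} — none reach the full schema.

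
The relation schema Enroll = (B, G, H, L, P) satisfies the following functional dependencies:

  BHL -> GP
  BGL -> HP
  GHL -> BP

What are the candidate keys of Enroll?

Attribute L never appears on the right-hand side of any dependency, so L must belong to every candidate key.
{L}⁺ = {L}, which is not all of the schema, so we must add further attributes.
{B, G, L}⁺: BGL→HP adds H, P → {B, G, H, L, P}. Minimal: {G, L}⁺ = {G, L}; {B, L}⁺ = {B, L}; {B, G}⁺ = {B, G} — none reach the full schema.
{B, H, L}⁺: BHL→GP adds G, P → {B, G, H, L, P}. Minimal: {H, L}⁺ = {H, L}; {B, L}⁺ = {B, L}; {B, H}⁺ = {B, H} — none reach the full schema.
{G, H, L}⁺: GHL→BP adds B, P → {B, G, H, L, P}. Minimal: {H, L}⁺ = {H, L}; {G, L}⁺ = {G, L}; {G, H}⁺ = {G, H} — none reach the full schema.

BGL; BHL; GHL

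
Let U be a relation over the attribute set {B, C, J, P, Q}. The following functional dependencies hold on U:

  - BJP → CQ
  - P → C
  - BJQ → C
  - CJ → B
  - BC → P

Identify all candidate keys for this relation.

Attribute J never appears on the right-hand side of any dependency, so J must belong to every candidate key.
{J}⁺ = {J}, which is not all of the schema, so we must add further attributes.
{C, J}⁺: CJ→B adds B; BC→P adds P; BJP→CQ adds Q → {B, C, J, P, Q}.
{J, P}⁺: P→C adds C; CJ→B adds B; BJP→CQ adds Q → {B, C, J, P, Q}.
{B, J, Q}⁺: BJQ→C adds C; BC→P adds P → {B, C, J, P, Q}.

{C, J}, {J, P}, {B, J, Q}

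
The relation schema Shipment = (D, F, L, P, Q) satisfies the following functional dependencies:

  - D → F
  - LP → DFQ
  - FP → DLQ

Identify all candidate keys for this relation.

{D, P}, {F, P}, {L, P}

Attribute P never appears on the right-hand side of any dependency, so P must belong to every candidate key.
{P}⁺ = {P}, which is not all of the schema, so we must add further attributes.
{D, P}⁺: D→F adds F; FP→DLQ adds L, Q → {D, F, L, P, Q}. Minimal: {P}⁺ = {P}; {D}⁺ = {D, F} — none reach the full schema.
{F, P}⁺: FP→DLQ adds D, L, Q → {D, F, L, P, Q}. Minimal: {P}⁺ = {P}; {F}⁺ = {F} — none reach the full schema.
{L, P}⁺: LP→DFQ adds D, F, Q → {D, F, L, P, Q}. Minimal: {P}⁺ = {P}; {L}⁺ = {L} — none reach the full schema.
Any other superkey contains one of these as a subset, so there are no further candidate keys.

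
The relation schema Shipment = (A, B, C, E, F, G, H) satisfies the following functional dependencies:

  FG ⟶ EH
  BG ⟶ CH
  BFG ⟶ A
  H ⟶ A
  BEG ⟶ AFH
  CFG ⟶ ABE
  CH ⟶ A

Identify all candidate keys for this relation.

{B, E, G}, {B, F, G}, {C, F, G}

{B, E, G}⁺: BG→CH adds C, H; H→A adds A; BEG→AFH adds F → {A, B, C, E, F, G, H}. Minimal: {E, G}⁺ = {E, G}; {B, G}⁺ = {A, B, C, G, H}; {B, E}⁺ = {B, E} — none reach the full schema.
{B, F, G}⁺: FG→EH adds E, H; BG→CH adds C; BFG→A adds A → {A, B, C, E, F, G, H}. Minimal: {F, G}⁺ = {A, E, F, G, H}; {B, G}⁺ = {A, B, C, G, H}; {B, F}⁺ = {B, F} — none reach the full schema.
{C, F, G}⁺: FG→EH adds E, H; H→A adds A; CFG→ABE adds B → {A, B, C, E, F, G, H}. Minimal: {F, G}⁺ = {A, E, F, G, H}; {C, G}⁺ = {C, G}; {C, F}⁺ = {C, F} — none reach the full schema.
Any other superkey contains one of these as a subset, so there are no further candidate keys.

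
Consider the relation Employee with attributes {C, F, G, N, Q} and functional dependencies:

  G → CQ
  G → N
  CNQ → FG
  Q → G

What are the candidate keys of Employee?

G; Q

{G}⁺: G→CQ adds C, Q; G→N adds N; CNQ→FG adds F → {C, F, G, N, Q}.
{Q}⁺: Q→G adds G; G→CQ adds C; G→N adds N; CNQ→FG adds F → {C, F, G, N, Q}.
Any other superkey contains one of these as a subset, so there are no further candidate keys.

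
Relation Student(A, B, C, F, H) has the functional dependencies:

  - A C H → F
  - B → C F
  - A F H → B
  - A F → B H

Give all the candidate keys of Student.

Attribute A never appears on the right-hand side of any dependency, so A must belong to every candidate key.
{A}⁺ = {A}, which is not all of the schema, so we must add further attributes.
{A, B}⁺: B→CF adds C, F; AF→BH adds H → {A, B, C, F, H}. Minimal: {B}⁺ = {B, C, F}; {A}⁺ = {A} — none reach the full schema.
{A, F}⁺: AF→BH adds B, H; B→CF adds C → {A, B, C, F, H}. Minimal: {F}⁺ = {F}; {A}⁺ = {A} — none reach the full schema.
{A, C, H}⁺: ACH→F adds F; AFH→B adds B → {A, B, C, F, H}. Minimal: {C, H}⁺ = {C, H}; {A, H}⁺ = {A, H}; {A, C}⁺ = {A, C} — none reach the full schema.

{A, B}; {A, F}; {A, C, H}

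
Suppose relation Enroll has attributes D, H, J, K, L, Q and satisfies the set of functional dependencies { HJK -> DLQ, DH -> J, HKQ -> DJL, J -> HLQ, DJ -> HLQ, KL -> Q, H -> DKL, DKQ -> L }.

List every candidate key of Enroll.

(H), (J)

{H}⁺: H→DKL adds D, K, L; DH→J adds J; J→HLQ adds Q → {D, H, J, K, L, Q}.
{J}⁺: J→HLQ adds H, L, Q; H→DKL adds D, K → {D, H, J, K, L, Q}.
Any other superkey contains one of these as a subset, so there are no further candidate keys.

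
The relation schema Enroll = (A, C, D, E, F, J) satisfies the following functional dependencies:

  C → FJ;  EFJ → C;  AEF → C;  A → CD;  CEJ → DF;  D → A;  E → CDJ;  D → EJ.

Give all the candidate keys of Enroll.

{A}⁺: A→CD adds C, D; D→EJ adds E, J; C→FJ adds F → {A, C, D, E, F, J}.
{D}⁺: D→A adds A; D→EJ adds E, J; A→CD adds C; CEJ→DF adds F → {A, C, D, E, F, J}.
{E}⁺: E→CDJ adds C, D, J; C→FJ adds F; D→A adds A → {A, C, D, E, F, J}.
Any other superkey contains one of these as a subset, so there are no further candidate keys.

A, D, E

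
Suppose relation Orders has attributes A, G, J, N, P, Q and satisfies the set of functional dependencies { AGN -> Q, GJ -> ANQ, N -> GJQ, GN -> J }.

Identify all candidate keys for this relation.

Attribute P never appears on the right-hand side of any dependency, so P must belong to every candidate key.
{P}⁺ = {P}, which is not all of the schema, so we must add further attributes.
{N, P}⁺: N→GJQ adds G, J, Q; GJ→ANQ adds A → {A, G, J, N, P, Q}.
{G, J, P}⁺: GJ→ANQ adds A, N, Q → {A, G, J, N, P, Q}.
Any other superkey contains one of these as a subset, so there are no further candidate keys.

{N, P}; {G, J, P}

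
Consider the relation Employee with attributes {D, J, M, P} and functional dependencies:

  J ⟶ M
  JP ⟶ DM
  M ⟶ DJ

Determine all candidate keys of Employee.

{J, P}, {M, P}

Attribute P never appears on the right-hand side of any dependency, so P must belong to every candidate key.
{P}⁺ = {P}, which is not all of the schema, so we must add further attributes.
{J, P}⁺: J→M adds M; JP→DM adds D → {D, J, M, P}. Minimal: {P}⁺ = {P}; {J}⁺ = {D, J, M} — none reach the full schema.
{M, P}⁺: M→DJ adds D, J → {D, J, M, P}. Minimal: {P}⁺ = {P}; {M}⁺ = {D, J, M} — none reach the full schema.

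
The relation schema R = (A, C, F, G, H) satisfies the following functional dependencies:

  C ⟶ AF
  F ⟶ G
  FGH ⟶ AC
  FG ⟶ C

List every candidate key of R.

(C, H), (F, H)

{C, H}⁺: C→AF adds A, F; F→G adds G → {A, C, F, G, H}.
{F, H}⁺: F→G adds G; FGH→AC adds A, C → {A, C, F, G, H}.
Any other superkey contains one of these as a subset, so there are no further candidate keys.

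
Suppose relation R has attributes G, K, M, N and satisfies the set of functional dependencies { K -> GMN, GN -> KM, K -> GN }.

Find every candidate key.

{K}⁺: K→GMN adds G, M, N → {G, K, M, N}.
{G, N}⁺: GN→KM adds K, M → {G, K, M, N}. Minimal: {N}⁺ = {N}; {G}⁺ = {G} — none reach the full schema.

(K), (G, N)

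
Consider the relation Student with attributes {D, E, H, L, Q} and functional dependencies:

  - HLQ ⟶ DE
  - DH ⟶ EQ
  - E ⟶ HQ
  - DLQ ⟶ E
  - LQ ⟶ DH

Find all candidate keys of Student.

EL; LQ; DHL

Attribute L never appears on the right-hand side of any dependency, so L must belong to every candidate key.
{L}⁺ = {L}, which is not all of the schema, so we must add further attributes.
{E, L}⁺: E→HQ adds H, Q; LQ→DH adds D → {D, E, H, L, Q}.
{L, Q}⁺: LQ→DH adds D, H; HLQ→DE adds E → {D, E, H, L, Q}.
{D, H, L}⁺: DH→EQ adds E, Q → {D, E, H, L, Q}.
Any other superkey contains one of these as a subset, so there are no further candidate keys.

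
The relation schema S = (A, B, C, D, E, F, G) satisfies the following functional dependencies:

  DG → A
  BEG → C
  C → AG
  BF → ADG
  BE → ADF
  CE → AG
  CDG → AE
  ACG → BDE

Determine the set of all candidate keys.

{C}⁺: C→AG adds A, G; ACG→BDE adds B, D, E; BE→ADF adds F → {A, B, C, D, E, F, G}.
{B, E}⁺: BE→ADF adds A, D, F; BF→ADG adds G; BEG→C adds C → {A, B, C, D, E, F, G}. Minimal: {E}⁺ = {E}; {B}⁺ = {B} — none reach the full schema.
Any other superkey contains one of these as a subset, so there are no further candidate keys.

C; BE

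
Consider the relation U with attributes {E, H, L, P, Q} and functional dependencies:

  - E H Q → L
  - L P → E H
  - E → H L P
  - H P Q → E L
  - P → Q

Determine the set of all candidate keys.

{E}⁺: E→HLP adds H, L, P; P→Q adds Q → {E, H, L, P, Q}.
{H, P}⁺: P→Q adds Q; HPQ→EL adds E, L → {E, H, L, P, Q}. Minimal: {P}⁺ = {P, Q}; {H}⁺ = {H} — none reach the full schema.
{L, P}⁺: LP→EH adds E, H; P→Q adds Q → {E, H, L, P, Q}. Minimal: {P}⁺ = {P, Q}; {L}⁺ = {L} — none reach the full schema.
Any other superkey contains one of these as a subset, so there are no further candidate keys.

(E); (H, P); (L, P)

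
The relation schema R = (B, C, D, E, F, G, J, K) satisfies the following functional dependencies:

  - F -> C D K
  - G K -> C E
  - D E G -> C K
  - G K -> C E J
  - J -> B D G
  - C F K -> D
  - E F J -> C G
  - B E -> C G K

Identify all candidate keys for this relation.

{F, G}, {F, J}, {B, E, F}

Attribute F never appears on the right-hand side of any dependency, so F must belong to every candidate key.
{F}⁺ = {C, D, F, K}, which is not all of the schema, so we must add further attributes.
{F, G}⁺: F→CDK adds C, D, K; GK→CE adds E; GK→CEJ adds J; J→BDG adds B → {B, C, D, E, F, G, J, K}. Minimal: {G}⁺ = {G}; {F}⁺ = {C, D, F, K} — none reach the full schema.
{F, J}⁺: F→CDK adds C, D, K; J→BDG adds B, G; GK→CE adds E → {B, C, D, E, F, G, J, K}. Minimal: {J}⁺ = {B, D, G, J}; {F}⁺ = {C, D, F, K} — none reach the full schema.
{B, E, F}⁺: F→CDK adds C, D, K; BE→CGK adds G; GK→CEJ adds J → {B, C, D, E, F, G, J, K}. Minimal: {E, F}⁺ = {C, D, E, F, K}; {B, F}⁺ = {B, C, D, F, K}; {B, E}⁺ = {B, C, D, E, G, J, K} — none reach the full schema.
Any other superkey contains one of these as a subset, so there are no further candidate keys.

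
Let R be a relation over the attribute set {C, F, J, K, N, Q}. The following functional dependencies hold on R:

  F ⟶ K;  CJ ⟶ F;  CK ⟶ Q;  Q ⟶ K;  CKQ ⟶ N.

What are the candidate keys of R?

CJ

Attributes C, J never appear on any right-hand side, so every candidate key must contain {C, J}.
{C, J}⁺ = {C, F, J, K, N, Q}, which is all of the schema, so {C, J} is the only candidate key.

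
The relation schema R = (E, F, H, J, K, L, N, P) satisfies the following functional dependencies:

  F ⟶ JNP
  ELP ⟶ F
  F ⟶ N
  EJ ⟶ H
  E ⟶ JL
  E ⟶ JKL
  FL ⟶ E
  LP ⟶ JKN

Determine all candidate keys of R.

{E, F}⁺: F→JNP adds J, N, P; EJ→H adds H; E→JL adds L; E→JKL adds K → {E, F, H, J, K, L, N, P}. Minimal: {F}⁺ = {F, J, N, P}; {E}⁺ = {E, H, J, K, L} — none reach the full schema.
{E, P}⁺: E→JL adds J, L; E→JKL adds K; LP→JKN adds N; ELP→F adds F; EJ→H adds H → {E, F, H, J, K, L, N, P}. Minimal: {P}⁺ = {P}; {E}⁺ = {E, H, J, K, L} — none reach the full schema.
{F, L}⁺: F→JNP adds J, N, P; FL→E adds E; LP→JKN adds K; EJ→H adds H → {E, F, H, J, K, L, N, P}. Minimal: {L}⁺ = {L}; {F}⁺ = {F, J, N, P} — none reach the full schema.

{E, F}, {E, P}, {F, L}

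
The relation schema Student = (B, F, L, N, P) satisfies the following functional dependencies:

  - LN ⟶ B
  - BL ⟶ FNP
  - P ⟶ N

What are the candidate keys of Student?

{B, L}; {L, N}; {L, P}

Attribute L never appears on the right-hand side of any dependency, so L must belong to every candidate key.
{L}⁺ = {L}, which is not all of the schema, so we must add further attributes.
{B, L}⁺: BL→FNP adds F, N, P → {B, F, L, N, P}. Minimal: {L}⁺ = {L}; {B}⁺ = {B} — none reach the full schema.
{L, N}⁺: LN→B adds B; BL→FNP adds F, P → {B, F, L, N, P}. Minimal: {N}⁺ = {N}; {L}⁺ = {L} — none reach the full schema.
{L, P}⁺: P→N adds N; LN→B adds B; BL→FNP adds F → {B, F, L, N, P}. Minimal: {P}⁺ = {N, P}; {L}⁺ = {L} — none reach the full schema.
Any other superkey contains one of these as a subset, so there are no further candidate keys.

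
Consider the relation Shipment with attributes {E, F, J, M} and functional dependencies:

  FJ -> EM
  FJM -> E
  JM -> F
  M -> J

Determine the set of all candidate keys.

M, FJ

{M}⁺: M→J adds J; JM→F adds F; FJ→EM adds E → {E, F, J, M}.
{F, J}⁺: FJ→EM adds E, M → {E, F, J, M}. Minimal: {J}⁺ = {J}; {F}⁺ = {F} — none reach the full schema.
Any other superkey contains one of these as a subset, so there are no further candidate keys.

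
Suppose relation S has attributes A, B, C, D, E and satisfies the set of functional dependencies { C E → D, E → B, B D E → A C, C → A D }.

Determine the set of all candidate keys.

Attribute E never appears on the right-hand side of any dependency, so E must belong to every candidate key.
{E}⁺ = {B, E}, which is not all of the schema, so we must add further attributes.
{C, E}⁺: CE→D adds D; E→B adds B; BDE→AC adds A → {A, B, C, D, E}.
{D, E}⁺: E→B adds B; BDE→AC adds A, C → {A, B, C, D, E}.
Any other superkey contains one of these as a subset, so there are no further candidate keys.

{C, E}, {D, E}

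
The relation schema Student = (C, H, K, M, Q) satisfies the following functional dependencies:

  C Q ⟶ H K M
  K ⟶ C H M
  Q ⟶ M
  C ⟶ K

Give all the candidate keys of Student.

CQ, KQ

{C, Q}⁺: CQ→HKM adds H, K, M → {C, H, K, M, Q}. Minimal: {Q}⁺ = {M, Q}; {C}⁺ = {C, H, K, M} — none reach the full schema.
{K, Q}⁺: K→CHM adds C, H, M → {C, H, K, M, Q}. Minimal: {Q}⁺ = {M, Q}; {K}⁺ = {C, H, K, M} — none reach the full schema.
Any other superkey contains one of these as a subset, so there are no further candidate keys.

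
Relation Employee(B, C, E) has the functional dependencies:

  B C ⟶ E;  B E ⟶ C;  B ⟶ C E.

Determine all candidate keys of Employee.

{B}

Attribute B never appears on the right-hand side of any dependency, so B must belong to every candidate key.
{B}⁺ = {B, C, E}, which is all of the schema, so {B} is the only candidate key.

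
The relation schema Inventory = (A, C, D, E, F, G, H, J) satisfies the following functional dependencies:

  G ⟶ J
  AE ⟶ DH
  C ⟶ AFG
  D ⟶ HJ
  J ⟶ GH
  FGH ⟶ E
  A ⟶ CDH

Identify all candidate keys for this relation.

{A}, {C}

{A}⁺: A→CDH adds C, D, H; C→AFG adds F, G; D→HJ adds J; FGH→E adds E → {A, C, D, E, F, G, H, J}.
{C}⁺: C→AFG adds A, F, G; A→CDH adds D, H; G→J adds J; FGH→E adds E → {A, C, D, E, F, G, H, J}.
Any other superkey contains one of these as a subset, so there are no further candidate keys.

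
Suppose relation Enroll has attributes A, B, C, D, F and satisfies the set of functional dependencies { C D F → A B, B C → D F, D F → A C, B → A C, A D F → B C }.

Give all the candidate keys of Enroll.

{B}⁺: B→AC adds A, C; BC→DF adds D, F → {A, B, C, D, F}.
{D, F}⁺: DF→AC adds A, C; ADF→BC adds B → {A, B, C, D, F}.

(B), (D, F)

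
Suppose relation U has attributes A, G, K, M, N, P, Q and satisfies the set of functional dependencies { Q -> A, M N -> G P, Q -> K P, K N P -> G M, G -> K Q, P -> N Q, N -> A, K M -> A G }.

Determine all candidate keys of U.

{G}⁺: G→KQ adds K, Q; Q→A adds A; Q→KP adds P; P→NQ adds N; KNP→GM adds M → {A, G, K, M, N, P, Q}.
{P}⁺: P→NQ adds N, Q; N→A adds A; Q→KP adds K; KNP→GM adds G, M → {A, G, K, M, N, P, Q}.
{Q}⁺: Q→A adds A; Q→KP adds K, P; P→NQ adds N; KNP→GM adds G, M → {A, G, K, M, N, P, Q}.
{K, M}⁺: KM→AG adds A, G; G→KQ adds Q; Q→KP adds P; P→NQ adds N → {A, G, K, M, N, P, Q}. Minimal: {M}⁺ = {M}; {K}⁺ = {K} — none reach the full schema.
{M, N}⁺: MN→GP adds G, P; G→KQ adds K, Q; N→A adds A → {A, G, K, M, N, P, Q}. Minimal: {N}⁺ = {A, N}; {M}⁺ = {M} — none reach the full schema.

{G}; {P}; {Q}; {K, M}; {M, N}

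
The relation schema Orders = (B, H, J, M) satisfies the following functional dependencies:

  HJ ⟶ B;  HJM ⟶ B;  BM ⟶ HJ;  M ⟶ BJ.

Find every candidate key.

M

{M}⁺: M→BJ adds B, J; BM→HJ adds H → {B, H, J, M}.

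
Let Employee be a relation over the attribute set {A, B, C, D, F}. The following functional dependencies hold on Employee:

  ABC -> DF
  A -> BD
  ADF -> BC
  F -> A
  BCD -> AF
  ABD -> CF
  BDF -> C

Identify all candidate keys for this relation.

{A}⁺: A→BD adds B, D; ABD→CF adds C, F → {A, B, C, D, F}.
{F}⁺: F→A adds A; A→BD adds B, D; ADF→BC adds C → {A, B, C, D, F}.
{B, C, D}⁺: BCD→AF adds A, F → {A, B, C, D, F}. Minimal: {C, D}⁺ = {C, D}; {B, D}⁺ = {B, D}; {B, C}⁺ = {B, C} — none reach the full schema.

(A), (F), (B, C, D)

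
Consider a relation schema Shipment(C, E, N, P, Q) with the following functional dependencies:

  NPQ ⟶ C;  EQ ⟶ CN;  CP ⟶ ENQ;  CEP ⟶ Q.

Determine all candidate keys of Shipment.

(C, P), (E, P, Q), (N, P, Q)

Attribute P never appears on the right-hand side of any dependency, so P must belong to every candidate key.
{P}⁺ = {P}, which is not all of the schema, so we must add further attributes.
{C, P}⁺: CP→ENQ adds E, N, Q → {C, E, N, P, Q}. Minimal: {P}⁺ = {P}; {C}⁺ = {C} — none reach the full schema.
{E, P, Q}⁺: EQ→CN adds C, N → {C, E, N, P, Q}. Minimal: {P, Q}⁺ = {P, Q}; {E, Q}⁺ = {C, E, N, Q}; {E, P}⁺ = {E, P} — none reach the full schema.
{N, P, Q}⁺: NPQ→C adds C; CP→ENQ adds E → {C, E, N, P, Q}. Minimal: {P, Q}⁺ = {P, Q}; {N, Q}⁺ = {N, Q}; {N, P}⁺ = {N, P} — none reach the full schema.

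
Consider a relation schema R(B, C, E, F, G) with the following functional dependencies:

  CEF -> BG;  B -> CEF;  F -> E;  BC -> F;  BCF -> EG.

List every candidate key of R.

{B}⁺: B→CEF adds C, E, F; BCF→EG adds G → {B, C, E, F, G}.
{C, F}⁺: F→E adds E; CEF→BG adds B, G → {B, C, E, F, G}.
Any other superkey contains one of these as a subset, so there are no further candidate keys.

{B}, {C, F}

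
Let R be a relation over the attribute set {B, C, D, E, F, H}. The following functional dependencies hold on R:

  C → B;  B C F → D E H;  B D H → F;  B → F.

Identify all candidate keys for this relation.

Attribute C never appears on the right-hand side of any dependency, so C must belong to every candidate key.
{C}⁺ = {B, C, D, E, F, H}, which is all of the schema, so {C} is the only candidate key.

(C)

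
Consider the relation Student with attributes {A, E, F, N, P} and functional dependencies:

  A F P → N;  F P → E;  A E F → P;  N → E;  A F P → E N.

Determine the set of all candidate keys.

{A, E, F}, {A, F, N}, {A, F, P}

Attributes A, F never appear on any right-hand side, so every candidate key must contain {A, F}.
{A, F}⁺ = {A, F}, which is not all of the schema, so we must add further attributes.
{A, E, F}⁺: AEF→P adds P; AFP→EN adds N → {A, E, F, N, P}. Minimal: {E, F}⁺ = {E, F}; {A, F}⁺ = {A, F}; {A, E}⁺ = {A, E} — none reach the full schema.
{A, F, N}⁺: N→E adds E; AEF→P adds P → {A, E, F, N, P}. Minimal: {F, N}⁺ = {E, F, N}; {A, N}⁺ = {A, E, N}; {A, F}⁺ = {A, F} — none reach the full schema.
{A, F, P}⁺: AFP→N adds N; FP→E adds E → {A, E, F, N, P}. Minimal: {F, P}⁺ = {E, F, P}; {A, P}⁺ = {A, P}; {A, F}⁺ = {A, F} — none reach the full schema.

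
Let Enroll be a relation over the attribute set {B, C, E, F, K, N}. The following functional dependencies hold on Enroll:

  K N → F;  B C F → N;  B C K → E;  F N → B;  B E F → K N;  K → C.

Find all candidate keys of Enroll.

(K, N); (B, E, F); (B, F, K); (E, F, N)

{K, N}⁺: KN→F adds F; FN→B adds B; K→C adds C; BCK→E adds E → {B, C, E, F, K, N}.
{B, E, F}⁺: BEF→KN adds K, N; K→C adds C → {B, C, E, F, K, N}.
{B, F, K}⁺: K→C adds C; BCF→N adds N; BCK→E adds E → {B, C, E, F, K, N}.
{E, F, N}⁺: FN→B adds B; BEF→KN adds K; K→C adds C → {B, C, E, F, K, N}.
Any other superkey contains one of these as a subset, so there are no further candidate keys.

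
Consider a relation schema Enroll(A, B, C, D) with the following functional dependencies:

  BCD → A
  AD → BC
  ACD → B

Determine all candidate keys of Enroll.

{A, D}⁺: AD→BC adds B, C → {A, B, C, D}. Minimal: {D}⁺ = {D}; {A}⁺ = {A} — none reach the full schema.
{B, C, D}⁺: BCD→A adds A → {A, B, C, D}. Minimal: {C, D}⁺ = {C, D}; {B, D}⁺ = {B, D}; {B, C}⁺ = {B, C} — none reach the full schema.
Any other superkey contains one of these as a subset, so there are no further candidate keys.

{A, D}, {B, C, D}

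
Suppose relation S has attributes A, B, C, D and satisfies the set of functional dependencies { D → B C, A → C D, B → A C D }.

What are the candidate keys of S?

{A}⁺: A→CD adds C, D; D→BC adds B → {A, B, C, D}.
{B}⁺: B→ACD adds A, C, D → {A, B, C, D}.
{D}⁺: D→BC adds B, C; B→ACD adds A → {A, B, C, D}.

{A}; {B}; {D}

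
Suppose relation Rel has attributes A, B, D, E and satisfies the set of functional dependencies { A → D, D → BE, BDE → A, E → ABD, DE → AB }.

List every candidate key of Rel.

{A}⁺: A→D adds D; D→BE adds B, E → {A, B, D, E}.
{D}⁺: D→BE adds B, E; BDE→A adds A → {A, B, D, E}.
{E}⁺: E→ABD adds A, B, D → {A, B, D, E}.

A, D, E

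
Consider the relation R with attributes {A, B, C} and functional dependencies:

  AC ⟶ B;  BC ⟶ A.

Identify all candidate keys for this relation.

Attribute C never appears on the right-hand side of any dependency, so C must belong to every candidate key.
{C}⁺ = {C}, which is not all of the schema, so we must add further attributes.
{A, C}⁺: AC→B adds B → {A, B, C}. Minimal: {C}⁺ = {C}; {A}⁺ = {A} — none reach the full schema.
{B, C}⁺: BC→A adds A → {A, B, C}. Minimal: {C}⁺ = {C}; {B}⁺ = {B} — none reach the full schema.

{A, C}, {B, C}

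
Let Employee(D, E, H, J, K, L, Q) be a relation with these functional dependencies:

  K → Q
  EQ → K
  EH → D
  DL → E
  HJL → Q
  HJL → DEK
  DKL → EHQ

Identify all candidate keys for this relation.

Attributes J, L never appear on any right-hand side, so every candidate key must contain {J, L}.
{J, L}⁺ = {J, L}, which is not all of the schema, so we must add further attributes.
{H, J, L}⁺: HJL→Q adds Q; HJL→DEK adds D, E, K → {D, E, H, J, K, L, Q}. Minimal: {J, L}⁺ = {J, L}; {H, L}⁺ = {H, L}; {H, J}⁺ = {H, J} — none reach the full schema.
{D, J, K, L}⁺: K→Q adds Q; DL→E adds E; DKL→EHQ adds H → {D, E, H, J, K, L, Q}. Minimal: {J, K, L}⁺ = {J, K, L, Q}; {D, K, L}⁺ = {D, E, H, K, L, Q}; {D, J, L}⁺ = {D, E, J, L}; … — none reach the full schema.
{D, J, L, Q}⁺: DL→E adds E; EQ→K adds K; DKL→EHQ adds H → {D, E, H, J, K, L, Q}. Minimal: {J, L, Q}⁺ = {J, L, Q}; {D, L, Q}⁺ = {D, E, H, K, L, Q}; {D, J, Q}⁺ = {D, J, Q}; … — none reach the full schema.
Any other superkey contains one of these as a subset, so there are no further candidate keys.

{H, J, L}, {D, J, K, L}, {D, J, L, Q}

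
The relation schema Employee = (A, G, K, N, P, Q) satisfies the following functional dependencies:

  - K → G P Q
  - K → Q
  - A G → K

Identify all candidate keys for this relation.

Attributes A, N never appear on any right-hand side, so every candidate key must contain {A, N}.
{A, N}⁺ = {A, N}, which is not all of the schema, so we must add further attributes.
{A, G, N}⁺: AG→K adds K; K→GPQ adds P, Q → {A, G, K, N, P, Q}. Minimal: {G, N}⁺ = {G, N}; {A, N}⁺ = {A, N}; {A, G}⁺ = {A, G, K, P, Q} — none reach the full schema.
{A, K, N}⁺: K→GPQ adds G, P, Q → {A, G, K, N, P, Q}. Minimal: {K, N}⁺ = {G, K, N, P, Q}; {A, N}⁺ = {A, N}; {A, K}⁺ = {A, G, K, P, Q} — none reach the full schema.

{A, G, N}, {A, K, N}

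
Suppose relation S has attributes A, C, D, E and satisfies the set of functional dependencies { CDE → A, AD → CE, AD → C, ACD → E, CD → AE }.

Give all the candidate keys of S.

Attribute D never appears on the right-hand side of any dependency, so D must belong to every candidate key.
{D}⁺ = {D}, which is not all of the schema, so we must add further attributes.
{A, D}⁺: AD→CE adds C, E → {A, C, D, E}. Minimal: {D}⁺ = {D}; {A}⁺ = {A} — none reach the full schema.
{C, D}⁺: CD→AE adds A, E → {A, C, D, E}. Minimal: {D}⁺ = {D}; {C}⁺ = {C} — none reach the full schema.
Any other superkey contains one of these as a subset, so there are no further candidate keys.

(A, D); (C, D)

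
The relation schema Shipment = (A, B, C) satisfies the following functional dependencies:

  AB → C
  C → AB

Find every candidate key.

{C}⁺: C→AB adds A, B → {A, B, C}.
{A, B}⁺: AB→C adds C → {A, B, C}. Minimal: {B}⁺ = {B}; {A}⁺ = {A} — none reach the full schema.

(C); (A, B)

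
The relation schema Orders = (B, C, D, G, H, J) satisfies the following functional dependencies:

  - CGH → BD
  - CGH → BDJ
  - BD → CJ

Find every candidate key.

Attributes G, H never appear on any right-hand side, so every candidate key must contain {G, H}.
{G, H}⁺ = {G, H}, which is not all of the schema, so we must add further attributes.
{C, G, H}⁺: CGH→BD adds B, D; CGH→BDJ adds J → {B, C, D, G, H, J}.
{B, D, G, H}⁺: BD→CJ adds C, J → {B, C, D, G, H, J}.

{C, G, H}, {B, D, G, H}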